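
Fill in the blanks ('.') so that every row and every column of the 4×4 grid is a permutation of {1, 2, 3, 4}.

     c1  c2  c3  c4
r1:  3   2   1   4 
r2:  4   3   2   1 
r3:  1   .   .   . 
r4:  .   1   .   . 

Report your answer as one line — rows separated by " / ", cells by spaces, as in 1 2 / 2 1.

Cell (r3,c2): row 3 has {1}; column 2 has {1,2,3} → 4.
Cell (r3,c3): row 3 has {1,4}; column 3 has {1,2} → 3.
Cell (r3,c4): row 3 has {1,3,4}; column 4 has {1,4} → 2.
Cell (r4,c1): row 4 has {1}; column 1 has {1,3,4} → 2.
Cell (r4,c3): row 4 has {1,2}; column 3 has {1,2,3} → 4.
Cell (r4,c4): row 4 has {1,2,4}; column 4 has {1,2,4} → 3.

3 2 1 4 / 4 3 2 1 / 1 4 3 2 / 2 1 4 3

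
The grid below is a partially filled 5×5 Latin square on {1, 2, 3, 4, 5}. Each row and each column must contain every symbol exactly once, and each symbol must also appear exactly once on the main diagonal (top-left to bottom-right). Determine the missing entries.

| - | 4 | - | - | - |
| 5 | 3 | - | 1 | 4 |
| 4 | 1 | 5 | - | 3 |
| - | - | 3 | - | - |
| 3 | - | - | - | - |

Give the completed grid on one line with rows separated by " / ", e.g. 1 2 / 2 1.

2 4 1 3 5 / 5 3 2 1 4 / 4 1 5 2 3 / 1 5 3 4 2 / 3 2 4 5 1

Cell (r2,c3): row 2 has {1,3,4,5}; column 3 has {3,5} → 2.
Cell (r3,c4): row 3 has {1,3,4,5}; column 4 has {1} → 2.
Cell (r4,c4): row 4 has {3}; column 4 has {1,2}; the diagonal has {3,5} → 4.
Cell (r5,c4): row 5 has {3}; column 4 has {1,2,4} → 5.
Cell (r1,c3): row 1 has {4}; column 3 has {2,3,5} → 1.
Cell (r1,c4): row 1 has {1,4}; column 4 has {1,2,4,5} → 3.
Cell (r5,c2): row 5 has {3,5}; column 2 has {1,3,4} → 2.
Cell (r5,c3): row 5 has {2,3,5}; column 3 has {1,2,3,5} → 4.
Cell (r5,c5): row 5 has {2,3,4,5}; column 5 has {3,4}; the diagonal has {3,4,5} → 1.
Cell (r1,c1): row 1 has {1,3,4}; column 1 has {3,4,5}; the diagonal has {1,3,4,5} → 2.
Cell (r1,c5): row 1 has {1,2,3,4}; column 5 has {1,3,4} → 5.
Cell (r4,c1): row 4 has {3,4}; column 1 has {2,3,4,5} → 1.
Cell (r4,c2): row 4 has {1,3,4}; column 2 has {1,2,3,4} → 5.
Cell (r4,c5): row 4 has {1,3,4,5}; column 5 has {1,3,4,5} → 2.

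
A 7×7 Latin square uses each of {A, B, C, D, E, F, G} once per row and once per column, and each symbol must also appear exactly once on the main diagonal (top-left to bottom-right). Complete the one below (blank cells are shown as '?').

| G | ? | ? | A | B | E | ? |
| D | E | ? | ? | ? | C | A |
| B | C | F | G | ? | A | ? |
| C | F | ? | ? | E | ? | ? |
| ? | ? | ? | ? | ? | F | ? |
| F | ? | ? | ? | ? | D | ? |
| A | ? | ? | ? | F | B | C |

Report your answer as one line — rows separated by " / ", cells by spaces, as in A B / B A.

G D C A B E F / D E B F G C A / B C F G D A E / C F A B E G D / E B D C A F G / F A G E C D B / A G E D F B C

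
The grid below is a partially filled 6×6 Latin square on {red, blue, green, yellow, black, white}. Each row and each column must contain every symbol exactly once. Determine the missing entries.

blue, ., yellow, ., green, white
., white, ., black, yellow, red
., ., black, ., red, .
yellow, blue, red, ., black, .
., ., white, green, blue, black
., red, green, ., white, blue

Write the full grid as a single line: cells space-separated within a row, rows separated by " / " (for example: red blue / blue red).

blue black yellow red green white / green white blue black yellow red / white green black blue red yellow / yellow blue red white black green / red yellow white green blue black / black red green yellow white blue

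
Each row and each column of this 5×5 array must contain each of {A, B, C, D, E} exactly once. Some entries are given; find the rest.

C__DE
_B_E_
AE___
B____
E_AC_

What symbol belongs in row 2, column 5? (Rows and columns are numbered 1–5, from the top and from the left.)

(r1,c2) = A
(r1,c3) = B
(r2,c1) = D
(r2,c3) = C
(r2,c5) = A

A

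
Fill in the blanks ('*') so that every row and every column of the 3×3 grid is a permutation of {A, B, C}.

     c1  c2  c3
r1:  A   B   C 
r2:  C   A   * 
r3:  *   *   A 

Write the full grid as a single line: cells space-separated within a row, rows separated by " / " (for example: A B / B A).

A B C / C A B / B C A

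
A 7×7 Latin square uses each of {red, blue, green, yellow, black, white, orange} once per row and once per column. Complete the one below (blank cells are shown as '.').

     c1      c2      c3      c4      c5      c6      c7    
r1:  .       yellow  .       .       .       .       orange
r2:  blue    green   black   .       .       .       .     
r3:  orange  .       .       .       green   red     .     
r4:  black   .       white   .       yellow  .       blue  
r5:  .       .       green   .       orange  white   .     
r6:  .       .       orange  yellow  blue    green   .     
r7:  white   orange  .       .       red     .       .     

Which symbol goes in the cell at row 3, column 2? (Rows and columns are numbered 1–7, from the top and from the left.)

(r2,c5): row 2 has {blue,green,black}; column 5 has {red,blue,green,yellow,orange}, so it must be white.
(r4,c2): row 4 has {blue,yellow,black,white}; column 2 has {green,yellow,orange}, so it must be red.
(r4,c6): row 4 has {red,blue,yellow,black,white}; column 6 has {red,green,white}, so it must be orange.
(r6,c1): row 6 has {blue,green,yellow,orange}; column 1 has {blue,black,white,orange}, so it must be red.
(r1,c1): row 1 has {yellow,orange}; column 1 has {red,blue,black,white,orange}, so it must be green.
(r1,c5): row 1 has {green,yellow,orange}; column 5 has {red,blue,green,yellow,white,orange}, so it must be black.
(r1,c6): row 1 has {green,yellow,black,orange}; column 6 has {red,green,white,orange}, so it must be blue.
(r2,c6): row 2 has {blue,green,black,white}; column 6 has {red,blue,green,white,orange}, so it must be yellow.
(r2,c7): row 2 has {blue,green,yellow,black,white}; column 7 has {blue,orange}, so it must be red.
(r4,c4): row 4 has {red,blue,yellow,black,white,orange}; column 4 has {yellow}, so it must be green.
(r5,c1): row 5 has {green,white,orange}; column 1 has {red,blue,green,black,white,orange}, so it must be yellow.
(r5,c7): row 5 has {green,yellow,white,orange}; column 7 has {red,blue,orange}, so it must be black.
(r6,c7): row 6 has {red,blue,green,yellow,orange}; column 7 has {red,blue,black,orange}, so it must be white.
(r7,c6): row 7 has {red,white,orange}; column 6 has {red,blue,green,yellow,white,orange}, so it must be black.
(r1,c3): row 1 has {blue,green,yellow,black,orange}; column 3 has {green,black,white,orange}, so it must be red.
(r1,c4): row 1 has {red,blue,green,yellow,black,orange}; column 4 has {green,yellow}, so it must be white.
(r2,c4): row 2 has {red,blue,green,yellow,black,white}; column 4 has {green,yellow,white}, so it must be orange.
(r3,c7): row 3 has {red,green,orange}; column 7 has {red,blue,black,white,orange}, so it must be yellow.
(r5,c2): row 5 has {green,yellow,black,white,orange}; column 2 has {red,green,yellow,orange}, so it must be blue.
(r5,c4): row 5 has {blue,green,yellow,black,white,orange}; column 4 has {green,yellow,white,orange}, so it must be red.
(r6,c2): row 6 has {red,blue,green,yellow,white,orange}; column 2 has {red,blue,green,yellow,orange}, so it must be black.
(r7,c4): row 7 has {red,black,white,orange}; column 4 has {red,green,yellow,white,orange}, so it must be blue.
(r7,c7): row 7 has {red,blue,black,white,orange}; column 7 has {red,blue,yellow,black,white,orange}, so it must be green.
(r3,c2): row 3 has {red,green,yellow,orange}; column 2 has {red,blue,green,yellow,black,orange}, so it must be white.

white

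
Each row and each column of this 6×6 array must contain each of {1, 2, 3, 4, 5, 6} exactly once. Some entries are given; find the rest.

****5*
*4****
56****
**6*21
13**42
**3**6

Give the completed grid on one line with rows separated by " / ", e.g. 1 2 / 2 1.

6 1 4 2 5 3 / 2 4 1 3 6 5 / 5 6 2 1 3 4 / 3 5 6 4 2 1 / 1 3 5 6 4 2 / 4 2 3 5 1 6

(r4,c2) = 5
(r5,c3) = 5
(r5,c4) = 6
(r6,c5) = 1
(r3,c5) = 3
(r3,c6) = 4
(r6,c2) = 2
(r1,c2) = 1
(r1,c6) = 3
(r2,c5) = 6
(r2,c6) = 5
(r6,c1) = 4
(r6,c4) = 5
(r4,c1) = 3
(r4,c4) = 4
(r1,c4) = 2
(r2,c1) = 2
(r2,c3) = 1
(r2,c4) = 3
(r3,c3) = 2
(r3,c4) = 1
(r1,c1) = 6
(r1,c3) = 4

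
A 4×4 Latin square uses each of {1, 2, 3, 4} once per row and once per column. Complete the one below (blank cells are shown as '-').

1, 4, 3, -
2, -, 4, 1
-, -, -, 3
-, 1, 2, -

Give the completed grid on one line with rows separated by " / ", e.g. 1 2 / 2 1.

(r1,c4) = 2
(r2,c2) = 3
(r3,c1) = 4
(r3,c2) = 2
(r3,c3) = 1
(r4,c1) = 3
(r4,c4) = 4

1 4 3 2 / 2 3 4 1 / 4 2 1 3 / 3 1 2 4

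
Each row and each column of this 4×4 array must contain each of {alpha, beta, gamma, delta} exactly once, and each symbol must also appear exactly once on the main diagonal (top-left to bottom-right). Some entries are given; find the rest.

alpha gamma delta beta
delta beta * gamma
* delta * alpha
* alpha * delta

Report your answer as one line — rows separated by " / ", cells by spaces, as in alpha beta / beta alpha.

alpha gamma delta beta / delta beta alpha gamma / beta delta gamma alpha / gamma alpha beta delta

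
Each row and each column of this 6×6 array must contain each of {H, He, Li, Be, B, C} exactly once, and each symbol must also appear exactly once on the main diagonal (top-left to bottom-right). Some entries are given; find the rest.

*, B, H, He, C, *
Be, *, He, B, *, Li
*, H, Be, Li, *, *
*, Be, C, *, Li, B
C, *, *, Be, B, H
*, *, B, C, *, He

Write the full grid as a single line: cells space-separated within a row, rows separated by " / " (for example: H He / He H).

Li B H He C Be / Be C He B H Li / B H Be Li He C / He Be C H Li B / C He Li Be B H / H Li B C Be He

row 1 has {H,He,B,C}; column 1 has {Be,C}; the diagonal has {He,Be,B} — only Li is left for (r1,c1).
row 1 has {H,He,Li,B,C}; column 6 has {H,He,Li,B} — only Be is left for (r1,c6).
row 2 has {He,Li,Be,B}; column 2 has {H,Be,B}; the diagonal has {He,Li,Be,B} — only C is left for (r2,c2).
row 2 has {He,Li,Be,B,C}; column 5 has {Li,B,C} — only H is left for (r2,c5).
row 3 has {H,Li,Be}; column 5 has {H,Li,B,C} — only He is left for (r3,c5).
row 3 has {H,He,Li,Be}; column 6 has {H,He,Li,Be,B} — only C is left for (r3,c6).
row 4 has {Li,Be,B,C}; column 4 has {He,Li,Be,B,C}; the diagonal has {He,Li,Be,B,C} — only H is left for (r4,c4).
row 5 has {H,Be,B,C}; column 3 has {H,He,Be,B,C} — only Li is left for (r5,c3).
row 6 has {He,B,C}; column 1 has {Li,Be,C} — only H is left for (r6,c1).
row 6 has {H,He,B,C}; column 2 has {H,Be,B,C} — only Li is left for (r6,c2).
row 6 has {H,He,Li,B,C}; column 5 has {H,He,Li,B,C} — only Be is left for (r6,c5).
row 3 has {H,He,Li,Be,C}; column 1 has {H,Li,Be,C} — only B is left for (r3,c1).
row 4 has {H,Li,Be,B,C}; column 1 has {H,Li,Be,B,C} — only He is left for (r4,c1).
row 5 has {H,Li,Be,B,C}; column 2 has {H,Li,Be,B,C} — only He is left for (r5,c2).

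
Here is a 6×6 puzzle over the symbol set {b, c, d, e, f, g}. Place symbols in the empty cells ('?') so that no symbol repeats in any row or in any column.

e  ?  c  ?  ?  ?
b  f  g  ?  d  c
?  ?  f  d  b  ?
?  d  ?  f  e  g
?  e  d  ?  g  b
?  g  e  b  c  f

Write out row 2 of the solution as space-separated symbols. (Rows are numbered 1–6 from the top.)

b f g e d c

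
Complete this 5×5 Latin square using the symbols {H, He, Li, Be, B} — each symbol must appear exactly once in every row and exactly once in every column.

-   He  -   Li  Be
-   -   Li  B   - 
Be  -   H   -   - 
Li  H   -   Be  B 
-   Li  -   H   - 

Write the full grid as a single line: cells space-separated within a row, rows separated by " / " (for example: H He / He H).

Cell (r1,c3): row 1 has {He,Li,Be}; column 3 has {H,Li} → B.
Cell (r2,c2): row 2 has {Li,B}; column 2 has {H,He,Li} → Be.
Cell (r3,c2): row 3 has {H,Be}; column 2 has {H,He,Li,Be} → B.
Cell (r3,c4): row 3 has {H,Be,B}; column 4 has {H,Li,Be,B} → He.
Cell (r3,c5): row 3 has {H,He,Be,B}; column 5 has {Be,B} → Li.
Cell (r4,c3): row 4 has {H,Li,Be,B}; column 3 has {H,Li,B} → He.
Cell (r5,c3): row 5 has {H,Li}; column 3 has {H,He,Li,B} → Be.
Cell (r5,c5): row 5 has {H,Li,Be}; column 5 has {Li,Be,B} → He.
Cell (r1,c1): row 1 has {He,Li,Be,B}; column 1 has {Li,Be} → H.
Cell (r2,c1): row 2 has {Li,Be,B}; column 1 has {H,Li,Be} → He.
Cell (r2,c5): row 2 has {He,Li,Be,B}; column 5 has {He,Li,Be,B} → H.
Cell (r5,c1): row 5 has {H,He,Li,Be}; column 1 has {H,He,Li,Be} → B.

H He B Li Be / He Be Li B H / Be B H He Li / Li H He Be B / B Li Be H He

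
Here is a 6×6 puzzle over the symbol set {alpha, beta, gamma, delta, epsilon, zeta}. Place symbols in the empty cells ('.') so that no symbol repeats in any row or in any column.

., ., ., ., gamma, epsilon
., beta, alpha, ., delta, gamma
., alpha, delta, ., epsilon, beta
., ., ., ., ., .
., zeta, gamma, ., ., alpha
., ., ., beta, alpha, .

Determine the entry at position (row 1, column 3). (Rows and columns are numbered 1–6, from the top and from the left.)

(r1,c2): row 1 has {gamma,epsilon}; column 2 has {alpha,beta,zeta}, so it must be delta.
(r5,c5): row 5 has {alpha,gamma,zeta}; column 5 has {alpha,gamma,delta,epsilon}, so it must be beta.
(r4,c5): row 4 is empty so far; column 5 has {alpha,beta,gamma,delta,epsilon}, so it must be zeta.
(r4,c6): row 4 has {zeta}; column 6 has {alpha,beta,gamma,epsilon}, so it must be delta.
(r6,c6): row 6 has {alpha,beta}; column 6 has {alpha,beta,gamma,delta,epsilon}, so it must be zeta.
(r6,c3): row 6 has {alpha,beta,zeta}; column 3 has {alpha,gamma,delta}, so it must be epsilon.
(r4,c3): row 4 has {delta,zeta}; column 3 has {alpha,gamma,delta,epsilon}, so it must be beta.
(r6,c2): row 6 has {alpha,beta,epsilon,zeta}; column 2 has {alpha,beta,delta,zeta}, so it must be gamma.
(r1,c3): row 1 has {gamma,delta,epsilon}; column 3 has {alpha,beta,gamma,delta,epsilon}, so it must be zeta.

zeta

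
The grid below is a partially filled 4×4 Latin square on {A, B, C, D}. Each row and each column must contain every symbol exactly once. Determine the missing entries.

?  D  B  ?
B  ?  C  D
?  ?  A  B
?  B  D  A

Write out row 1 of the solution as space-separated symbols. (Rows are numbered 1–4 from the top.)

At row 1, column 4: row 1 has {B,D}; column 4 has {A,B,D}; that leaves C.
At row 2, column 2: row 2 has {B,C,D}; column 2 has {B,D}; that leaves A.
At row 3, column 2: row 3 has {A,B}; column 2 has {A,B,D}; that leaves C.
At row 4, column 1: row 4 has {A,B,D}; column 1 has {B}; that leaves C.
At row 1, column 1: row 1 has {B,C,D}; column 1 has {B,C}; that leaves A.

A D B C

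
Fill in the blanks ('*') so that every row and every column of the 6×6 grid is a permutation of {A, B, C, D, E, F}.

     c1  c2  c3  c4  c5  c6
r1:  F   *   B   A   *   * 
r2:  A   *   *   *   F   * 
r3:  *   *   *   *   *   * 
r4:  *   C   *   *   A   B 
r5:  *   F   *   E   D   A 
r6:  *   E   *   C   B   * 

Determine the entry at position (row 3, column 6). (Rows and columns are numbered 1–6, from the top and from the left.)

Cell (r1,c2): row 1 has {A,B,F}; column 2 has {C,E,F} → D.
Cell (r2,c2): row 2 has {A,F}; column 2 has {C,D,E,F} → B.
Cell (r2,c4): row 2 has {A,B,F}; column 4 has {A,C,E} → D.
Cell (r3,c2): row 3 is empty so far; column 2 has {B,C,D,E,F} → A.
Cell (r4,c4): row 4 has {A,B,C}; column 4 has {A,C,D,E} → F.
Cell (r5,c3): row 5 has {A,D,E,F}; column 3 has {B} → C.
Cell (r6,c1): row 6 has {B,C,E}; column 1 has {A,F} → D.
Cell (r6,c6): row 6 has {B,C,D,E}; column 6 has {A,B} → F.
Cell (r2,c3): row 2 has {A,B,D,F}; column 3 has {B,C} → E.
Cell (r2,c6): row 2 has {A,B,D,E,F}; column 6 has {A,B,F} → C.
Cell (r3,c4): row 3 has {A}; column 4 has {A,C,D,E,F} → B.
Cell (r4,c1): row 4 has {A,B,C,F}; column 1 has {A,D,F} → E.
Cell (r4,c3): row 4 has {A,B,C,E,F}; column 3 has {B,C,E} → D.
Cell (r5,c1): row 5 has {A,C,D,E,F}; column 1 has {A,D,E,F} → B.
Cell (r6,c3): row 6 has {B,C,D,E,F}; column 3 has {B,C,D,E} → A.
Cell (r1,c6): row 1 has {A,B,D,F}; column 6 has {A,B,C,F} → E.
Cell (r3,c1): row 3 has {A,B}; column 1 has {A,B,D,E,F} → C.
Cell (r3,c3): row 3 has {A,B,C}; column 3 has {A,B,C,D,E} → F.
Cell (r3,c5): row 3 has {A,B,C,F}; column 5 has {A,B,D,F} → E.
Cell (r3,c6): row 3 has {A,B,C,E,F}; column 6 has {A,B,C,E,F} → D.

D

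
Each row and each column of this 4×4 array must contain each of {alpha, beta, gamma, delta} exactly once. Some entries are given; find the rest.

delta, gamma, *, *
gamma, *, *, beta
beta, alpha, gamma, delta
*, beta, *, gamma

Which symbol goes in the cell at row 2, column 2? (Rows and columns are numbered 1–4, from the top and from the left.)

delta

(r1,c4) = alpha
(r2,c2) = delta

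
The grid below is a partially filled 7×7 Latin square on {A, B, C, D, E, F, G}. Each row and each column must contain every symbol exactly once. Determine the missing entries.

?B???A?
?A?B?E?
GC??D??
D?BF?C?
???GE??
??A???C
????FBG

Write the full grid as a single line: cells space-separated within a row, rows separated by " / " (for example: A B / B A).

E B G D C A F / C A F B G E D / G C E A D F B / D G B F A C E / B F C G E D A / F D A E B G C / A E D C F B G

row 3 has {C,D,G}; column 6 has {A,B,C,E} — only F is left for (r3,c6).
row 5 has {E,G}; column 6 has {A,B,C,E,F} — only D is left for (r5,c6).
row 6 has {A,C}; column 6 has {A,B,C,D,E,F} — only G is left for (r6,c6).
row 3 has {C,D,F,G}; column 3 has {A,B} — only E is left for (r3,c3).
row 3 has {C,D,E,F,G}; column 4 has {B,F,G} — only A is left for (r3,c4).
row 3 has {A,C,D,E,F,G}; column 7 has {C,G} — only B is left for (r3,c7).
row 5 has {D,E,G}; column 2 has {A,B,C} — only F is left for (r5,c2).
row 5 has {D,E,F,G}; column 3 has {A,B,E} — only C is left for (r5,c3).
row 5 has {C,D,E,F,G}; column 7 has {B,C,G} — only A is left for (r5,c7).
row 6 has {A,C,G}; column 5 has {D,E,F} — only B is left for (r6,c5).
row 7 has {B,F,G}; column 3 has {A,B,C,E} — only D is left for (r7,c3).
row 4 has {B,C,D,F}; column 7 has {A,B,C,G} — only E is left for (r4,c7).
row 5 has {A,C,D,E,F,G}; column 1 has {D,G} — only B is left for (r5,c1).
row 7 has {B,D,F,G}; column 2 has {A,B,C,F} — only E is left for (r7,c2).
row 7 has {B,D,E,F,G}; column 4 has {A,B,F,G} — only C is left for (r7,c4).
row 4 has {B,C,D,E,F}; column 2 has {A,B,C,E,F} — only G is left for (r4,c2).
row 4 has {B,C,D,E,F,G}; column 5 has {B,D,E,F} — only A is left for (r4,c5).
row 6 has {A,B,C,G}; column 2 has {A,B,C,E,F,G} — only D is left for (r6,c2).
row 6 has {A,B,C,D,G}; column 4 has {A,B,C,F,G} — only E is left for (r6,c4).
row 7 has {B,C,D,E,F,G}; column 1 has {B,D,G} — only A is left for (r7,c1).
row 1 has {A,B}; column 4 has {A,B,C,E,F,G} — only D is left for (r1,c4).
row 1 has {A,B,D}; column 7 has {A,B,C,E,G} — only F is left for (r1,c7).
row 2 has {A,B,E}; column 7 has {A,B,C,E,F,G} — only D is left for (r2,c7).
row 6 has {A,B,C,D,E,G}; column 1 has {A,B,D,G} — only F is left for (r6,c1).
row 1 has {A,B,D,F}; column 3 has {A,B,C,D,E} — only G is left for (r1,c3).
row 1 has {A,B,D,F,G}; column 5 has {A,B,D,E,F} — only C is left for (r1,c5).
row 2 has {A,B,D,E}; column 1 has {A,B,D,F,G} — only C is left for (r2,c1).
row 2 has {A,B,C,D,E}; column 3 has {A,B,C,D,E,G} — only F is left for (r2,c3).
row 2 has {A,B,C,D,E,F}; column 5 has {A,B,C,D,E,F} — only G is left for (r2,c5).
row 1 has {A,B,C,D,F,G}; column 1 has {A,B,C,D,F,G} — only E is left for (r1,c1).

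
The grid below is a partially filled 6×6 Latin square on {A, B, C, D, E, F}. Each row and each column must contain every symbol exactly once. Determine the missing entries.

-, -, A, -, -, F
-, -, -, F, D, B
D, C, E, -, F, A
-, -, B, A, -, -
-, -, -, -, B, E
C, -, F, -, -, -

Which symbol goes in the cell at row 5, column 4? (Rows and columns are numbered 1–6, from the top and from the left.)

C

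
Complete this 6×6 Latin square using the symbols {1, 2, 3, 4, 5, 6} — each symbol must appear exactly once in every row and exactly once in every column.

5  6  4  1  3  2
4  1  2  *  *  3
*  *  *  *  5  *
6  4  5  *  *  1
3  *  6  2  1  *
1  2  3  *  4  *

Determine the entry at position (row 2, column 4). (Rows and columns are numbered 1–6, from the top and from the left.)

(r2,c5) = 6
(r3,c1) = 2
(r3,c2) = 3
(r3,c3) = 1
(r4,c4) = 3
(r4,c5) = 2
(r5,c2) = 5
(r5,c6) = 4
(r2,c4) = 5

5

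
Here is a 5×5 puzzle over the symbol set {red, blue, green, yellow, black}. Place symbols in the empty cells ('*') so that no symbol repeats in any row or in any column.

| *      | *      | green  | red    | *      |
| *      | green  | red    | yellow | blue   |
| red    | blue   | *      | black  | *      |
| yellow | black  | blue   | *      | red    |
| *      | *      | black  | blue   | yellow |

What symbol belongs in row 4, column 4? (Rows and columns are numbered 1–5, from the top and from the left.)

(r1,c2) = yellow
(r1,c5) = black
(r2,c1) = black
(r3,c3) = yellow
(r3,c5) = green
(r4,c4) = green

green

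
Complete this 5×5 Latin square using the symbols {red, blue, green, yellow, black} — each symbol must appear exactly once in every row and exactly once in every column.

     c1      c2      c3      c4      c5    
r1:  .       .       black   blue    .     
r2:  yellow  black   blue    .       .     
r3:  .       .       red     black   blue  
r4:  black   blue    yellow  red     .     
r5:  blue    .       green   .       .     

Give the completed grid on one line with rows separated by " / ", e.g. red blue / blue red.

red green black blue yellow / yellow black blue green red / green yellow red black blue / black blue yellow red green / blue red green yellow black

At row 2, column 4: row 2 has {blue,yellow,black}; column 4 has {red,blue,black}; that leaves green.
At row 2, column 5: row 2 has {blue,green,yellow,black}; column 5 has {blue}; that leaves red.
At row 3, column 1: row 3 has {red,blue,black}; column 1 has {blue,yellow,black}; that leaves green.
At row 3, column 2: row 3 has {red,blue,green,black}; column 2 has {blue,black}; that leaves yellow.
At row 4, column 5: row 4 has {red,blue,yellow,black}; column 5 has {red,blue}; that leaves green.
At row 5, column 2: row 5 has {blue,green}; column 2 has {blue,yellow,black}; that leaves red.
At row 5, column 4: row 5 has {red,blue,green}; column 4 has {red,blue,green,black}; that leaves yellow.
At row 5, column 5: row 5 has {red,blue,green,yellow}; column 5 has {red,blue,green}; that leaves black.
At row 1, column 1: row 1 has {blue,black}; column 1 has {blue,green,yellow,black}; that leaves red.
At row 1, column 2: row 1 has {red,blue,black}; column 2 has {red,blue,yellow,black}; that leaves green.
At row 1, column 5: row 1 has {red,blue,green,black}; column 5 has {red,blue,green,black}; that leaves yellow.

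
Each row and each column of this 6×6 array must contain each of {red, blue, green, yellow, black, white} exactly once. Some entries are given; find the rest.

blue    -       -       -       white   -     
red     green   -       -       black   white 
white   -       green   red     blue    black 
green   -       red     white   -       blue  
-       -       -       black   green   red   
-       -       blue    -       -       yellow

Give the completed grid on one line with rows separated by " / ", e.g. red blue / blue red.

row 1 has {blue,white}; column 6 has {red,blue,yellow,black,white} — only green is left for (r1,c6).
row 2 has {red,green,black,white}; column 3 has {red,blue,green} — only yellow is left for (r2,c3).
row 2 has {red,green,yellow,black,white}; column 4 has {red,black,white} — only blue is left for (r2,c4).
row 3 has {red,blue,green,black,white}; column 2 has {green} — only yellow is left for (r3,c2).
row 4 has {red,blue,green,white}; column 2 has {green,yellow} — only black is left for (r4,c2).
row 4 has {red,blue,green,black,white}; column 5 has {blue,green,black,white} — only yellow is left for (r4,c5).
row 5 has {red,green,black}; column 1 has {red,blue,green,white} — only yellow is left for (r5,c1).
row 5 has {red,green,yellow,black}; column 3 has {red,blue,green,yellow} — only white is left for (r5,c3).
row 6 has {blue,yellow}; column 1 has {red,blue,green,yellow,white} — only black is left for (r6,c1).
row 6 has {blue,yellow,black}; column 4 has {red,blue,black,white} — only green is left for (r6,c4).
row 6 has {blue,green,yellow,black}; column 5 has {blue,green,yellow,black,white} — only red is left for (r6,c5).
row 1 has {blue,green,white}; column 2 has {green,yellow,black} — only red is left for (r1,c2).
row 1 has {red,blue,green,white}; column 3 has {red,blue,green,yellow,white} — only black is left for (r1,c3).
row 1 has {red,blue,green,black,white}; column 4 has {red,blue,green,black,white} — only yellow is left for (r1,c4).
row 5 has {red,green,yellow,black,white}; column 2 has {red,green,yellow,black} — only blue is left for (r5,c2).
row 6 has {red,blue,green,yellow,black}; column 2 has {red,blue,green,yellow,black} — only white is left for (r6,c2).

blue red black yellow white green / red green yellow blue black white / white yellow green red blue black / green black red white yellow blue / yellow blue white black green red / black white blue green red yellow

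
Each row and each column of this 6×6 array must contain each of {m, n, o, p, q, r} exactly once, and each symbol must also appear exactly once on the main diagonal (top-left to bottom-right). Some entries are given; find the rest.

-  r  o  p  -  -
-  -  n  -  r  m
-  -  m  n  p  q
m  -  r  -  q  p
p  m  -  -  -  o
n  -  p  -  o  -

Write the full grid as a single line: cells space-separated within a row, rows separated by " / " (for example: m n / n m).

q r o p m n / o p n q r m / r o m n p q / m n r o q p / p m q r n o / n q p m o r

Cell (r1,c1): row 1 has {o,p,r}; column 1 has {m,n,p}; the diagonal has {m} → q.
Cell (r1,c6): row 1 has {o,p,q,r}; column 6 has {m,o,p,q} → n.
Cell (r2,c1): row 2 has {m,n,r}; column 1 has {m,n,p,q} → o.
Cell (r2,c2): row 2 has {m,n,o,r}; column 2 has {m,r}; the diagonal has {m,q} → p.
Cell (r2,c4): row 2 has {m,n,o,p,r}; column 4 has {n,p} → q.
Cell (r3,c1): row 3 has {m,n,p,q}; column 1 has {m,n,o,p,q} → r.
Cell (r3,c2): row 3 has {m,n,p,q,r}; column 2 has {m,p,r} → o.
Cell (r4,c2): row 4 has {m,p,q,r}; column 2 has {m,o,p,r} → n.
Cell (r4,c4): row 4 has {m,n,p,q,r}; column 4 has {n,p,q}; the diagonal has {m,p,q} → o.
Cell (r5,c3): row 5 has {m,o,p}; column 3 has {m,n,o,p,r} → q.
Cell (r5,c4): row 5 has {m,o,p,q}; column 4 has {n,o,p,q} → r.
Cell (r5,c5): row 5 has {m,o,p,q,r}; column 5 has {o,p,q,r}; the diagonal has {m,o,p,q} → n.
Cell (r6,c2): row 6 has {n,o,p}; column 2 has {m,n,o,p,r} → q.
Cell (r6,c4): row 6 has {n,o,p,q}; column 4 has {n,o,p,q,r} → m.
Cell (r6,c6): row 6 has {m,n,o,p,q}; column 6 has {m,n,o,p,q}; the diagonal has {m,n,o,p,q} → r.
Cell (r1,c5): row 1 has {n,o,p,q,r}; column 5 has {n,o,p,q,r} → m.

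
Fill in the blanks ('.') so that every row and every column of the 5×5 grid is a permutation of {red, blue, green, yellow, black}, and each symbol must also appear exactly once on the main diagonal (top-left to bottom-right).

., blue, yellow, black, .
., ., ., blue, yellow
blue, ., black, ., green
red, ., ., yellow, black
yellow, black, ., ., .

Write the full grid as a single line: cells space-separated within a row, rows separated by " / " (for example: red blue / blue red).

green blue yellow black red / black red green blue yellow / blue yellow black red green / red green blue yellow black / yellow black red green blue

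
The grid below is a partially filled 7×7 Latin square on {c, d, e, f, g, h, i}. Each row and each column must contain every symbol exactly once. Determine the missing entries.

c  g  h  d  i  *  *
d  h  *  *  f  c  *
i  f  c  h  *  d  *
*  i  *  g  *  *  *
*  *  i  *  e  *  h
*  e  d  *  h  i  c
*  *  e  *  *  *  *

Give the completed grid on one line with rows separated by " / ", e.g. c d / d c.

c g h d i e f / d h g e f c i / i f c h g d e / e i f g c h d / f d i c e g h / g e d f h i c / h c e i d f g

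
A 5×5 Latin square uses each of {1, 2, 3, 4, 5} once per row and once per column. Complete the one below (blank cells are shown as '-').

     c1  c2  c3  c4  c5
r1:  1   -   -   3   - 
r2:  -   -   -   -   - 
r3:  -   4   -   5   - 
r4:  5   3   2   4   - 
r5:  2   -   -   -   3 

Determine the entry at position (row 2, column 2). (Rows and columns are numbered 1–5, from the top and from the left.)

1

Cell (r3,c1): row 3 has {4,5}; column 1 has {1,2,5} → 3.
Cell (r3,c3): row 3 has {3,4,5}; column 3 has {2} → 1.
Cell (r3,c5): row 3 has {1,3,4,5}; column 5 has {3} → 2.
Cell (r4,c5): row 4 has {2,3,4,5}; column 5 has {2,3} → 1.
Cell (r5,c4): row 5 has {2,3}; column 4 has {3,4,5} → 1.
Cell (r2,c1): row 2 is empty so far; column 1 has {1,2,3,5} → 4.
Cell (r2,c4): row 2 has {4}; column 4 has {1,3,4,5} → 2.
Cell (r2,c5): row 2 has {2,4}; column 5 has {1,2,3} → 5.
Cell (r5,c2): row 5 has {1,2,3}; column 2 has {3,4} → 5.
Cell (r5,c3): row 5 has {1,2,3,5}; column 3 has {1,2} → 4.
Cell (r1,c2): row 1 has {1,3}; column 2 has {3,4,5} → 2.
Cell (r1,c3): row 1 has {1,2,3}; column 3 has {1,2,4} → 5.
Cell (r1,c5): row 1 has {1,2,3,5}; column 5 has {1,2,3,5} → 4.
Cell (r2,c2): row 2 has {2,4,5}; column 2 has {2,3,4,5} → 1.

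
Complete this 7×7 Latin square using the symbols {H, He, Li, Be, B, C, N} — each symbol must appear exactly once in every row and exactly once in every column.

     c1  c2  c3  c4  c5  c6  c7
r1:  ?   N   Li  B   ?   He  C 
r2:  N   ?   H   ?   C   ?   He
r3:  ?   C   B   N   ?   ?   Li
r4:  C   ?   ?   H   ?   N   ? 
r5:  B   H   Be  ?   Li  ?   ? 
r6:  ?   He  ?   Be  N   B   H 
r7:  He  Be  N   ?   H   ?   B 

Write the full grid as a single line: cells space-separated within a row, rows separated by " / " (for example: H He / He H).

H N Li B Be He C / N B H Li C Be He / Be C B N He H Li / C Li He H B N Be / B H Be He Li C N / Li He C Be N B H / He Be N C H Li B

At row 1, column 5: row 1 has {He,Li,B,C,N}; column 5 has {H,Li,C,N}; that leaves Be.
At row 2, column 4: row 2 has {H,He,C,N}; column 4 has {H,Be,B,N}; that leaves Li.
At row 2, column 6: row 2 has {H,He,Li,C,N}; column 6 has {He,B,N}; that leaves Be.
At row 3, column 5: row 3 has {Li,B,C,N}; column 5 has {H,Li,Be,C,N}; that leaves He.
At row 3, column 6: row 3 has {He,Li,B,C,N}; column 6 has {He,Be,B,N}; that leaves H.
At row 4, column 3: row 4 has {H,C,N}; column 3 has {H,Li,Be,B,N}; that leaves He.
At row 4, column 5: row 4 has {H,He,C,N}; column 5 has {H,He,Li,Be,C,N}; that leaves B.
At row 4, column 7: row 4 has {H,He,B,C,N}; column 7 has {H,He,Li,B,C}; that leaves Be.
At row 5, column 6: row 5 has {H,Li,Be,B}; column 6 has {H,He,Be,B,N}; that leaves C.
At row 5, column 7: row 5 has {H,Li,Be,B,C}; column 7 has {H,He,Li,Be,B,C}; that leaves N.
At row 6, column 1: row 6 has {H,He,Be,B,N}; column 1 has {He,B,C,N}; that leaves Li.
At row 6, column 3: row 6 has {H,He,Li,Be,B,N}; column 3 has {H,He,Li,Be,B,N}; that leaves C.
At row 7, column 4: row 7 has {H,He,Be,B,N}; column 4 has {H,Li,Be,B,N}; that leaves C.
At row 7, column 6: row 7 has {H,He,Be,B,C,N}; column 6 has {H,He,Be,B,C,N}; that leaves Li.
At row 1, column 1: row 1 has {He,Li,Be,B,C,N}; column 1 has {He,Li,B,C,N}; that leaves H.
At row 2, column 2: row 2 has {H,He,Li,Be,C,N}; column 2 has {H,He,Be,C,N}; that leaves B.
At row 3, column 1: row 3 has {H,He,Li,B,C,N}; column 1 has {H,He,Li,B,C,N}; that leaves Be.
At row 4, column 2: row 4 has {H,He,Be,B,C,N}; column 2 has {H,He,Be,B,C,N}; that leaves Li.
At row 5, column 4: row 5 has {H,Li,Be,B,C,N}; column 4 has {H,Li,Be,B,C,N}; that leaves He.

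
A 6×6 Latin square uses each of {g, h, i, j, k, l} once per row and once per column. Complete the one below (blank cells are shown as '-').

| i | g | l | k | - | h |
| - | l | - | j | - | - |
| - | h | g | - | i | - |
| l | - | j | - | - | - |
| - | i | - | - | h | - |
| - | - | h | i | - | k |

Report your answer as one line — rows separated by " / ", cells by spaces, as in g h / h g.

i g l k j h / h l i j k g / k h g l i j / l k j h g i / j i k g h l / g j h i l k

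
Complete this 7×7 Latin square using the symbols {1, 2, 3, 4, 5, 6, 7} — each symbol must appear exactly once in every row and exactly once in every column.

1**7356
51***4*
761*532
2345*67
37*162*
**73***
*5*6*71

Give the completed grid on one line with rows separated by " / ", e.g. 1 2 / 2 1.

1 4 2 7 3 5 6 / 5 1 6 2 7 4 3 / 7 6 1 4 5 3 2 / 2 3 4 5 1 6 7 / 3 7 5 1 6 2 4 / 6 2 7 3 4 1 5 / 4 5 3 6 2 7 1

(r1,c3): row 1 has {1,3,5,6,7}; column 3 has {1,4,7}, so it must be 2.
(r2,c4): row 2 has {1,4,5}; column 4 has {1,3,5,6,7}, so it must be 2.
(r2,c5): row 2 has {1,2,4,5}; column 5 has {3,5,6}, so it must be 7.
(r2,c7): row 2 has {1,2,4,5,7}; column 7 has {1,2,6,7}, so it must be 3.
(r3,c4): row 3 has {1,2,3,5,6,7}; column 4 has {1,2,3,5,6,7}, so it must be 4.
(r4,c5): row 4 has {2,3,4,5,6,7}; column 5 has {3,5,6,7}, so it must be 1.
(r5,c3): row 5 has {1,2,3,6,7}; column 3 has {1,2,4,7}, so it must be 5.
(r5,c7): row 5 has {1,2,3,5,6,7}; column 7 has {1,2,3,6,7}, so it must be 4.
(r6,c6): row 6 has {3,7}; column 6 has {2,3,4,5,6,7}, so it must be 1.
(r6,c7): row 6 has {1,3,7}; column 7 has {1,2,3,4,6,7}, so it must be 5.
(r7,c1): row 7 has {1,5,6,7}; column 1 has {1,2,3,5,7}, so it must be 4.
(r7,c3): row 7 has {1,4,5,6,7}; column 3 has {1,2,4,5,7}, so it must be 3.
(r7,c5): row 7 has {1,3,4,5,6,7}; column 5 has {1,3,5,6,7}, so it must be 2.
(r1,c2): row 1 has {1,2,3,5,6,7}; column 2 has {1,3,5,6,7}, so it must be 4.
(r2,c3): row 2 has {1,2,3,4,5,7}; column 3 has {1,2,3,4,5,7}, so it must be 6.
(r6,c1): row 6 has {1,3,5,7}; column 1 has {1,2,3,4,5,7}, so it must be 6.
(r6,c2): row 6 has {1,3,5,6,7}; column 2 has {1,3,4,5,6,7}, so it must be 2.
(r6,c5): row 6 has {1,2,3,5,6,7}; column 5 has {1,2,3,5,6,7}, so it must be 4.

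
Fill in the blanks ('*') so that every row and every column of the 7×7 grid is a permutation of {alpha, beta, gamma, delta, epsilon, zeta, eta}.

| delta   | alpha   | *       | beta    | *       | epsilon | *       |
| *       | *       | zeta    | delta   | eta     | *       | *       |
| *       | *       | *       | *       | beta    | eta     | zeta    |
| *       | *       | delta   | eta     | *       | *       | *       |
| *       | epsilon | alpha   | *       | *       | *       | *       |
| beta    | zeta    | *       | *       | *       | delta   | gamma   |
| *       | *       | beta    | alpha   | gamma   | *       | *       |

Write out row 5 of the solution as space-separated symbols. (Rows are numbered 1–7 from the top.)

eta epsilon alpha zeta delta gamma beta

(r1,c5) = zeta
(r1,c7) = eta
(r5,c5) = delta
(r5,c7) = beta
(r6,c4) = epsilon
(r6,c5) = alpha
(r7,c6) = zeta
(r1,c3) = gamma
(r3,c3) = epsilon
(r3,c4) = gamma
(r4,c5) = epsilon
(r4,c7) = alpha
(r5,c4) = zeta
(r5,c6) = gamma
(r6,c3) = eta
(r2,c7) = epsilon
(r3,c1) = alpha
(r3,c2) = delta
(r4,c6) = beta
(r5,c1) = eta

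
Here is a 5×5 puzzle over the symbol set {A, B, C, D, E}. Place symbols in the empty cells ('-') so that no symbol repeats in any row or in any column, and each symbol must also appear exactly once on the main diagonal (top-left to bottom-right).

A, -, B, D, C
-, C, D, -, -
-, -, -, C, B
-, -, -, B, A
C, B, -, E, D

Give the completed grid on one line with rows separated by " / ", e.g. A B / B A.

A E B D C / B C D A E / D A E C B / E D C B A / C B A E D

At row 1, column 2: row 1 has {A,B,C,D}; column 2 has {B,C}; that leaves E.
At row 2, column 4: row 2 has {C,D}; column 4 has {B,C,D,E}; that leaves A.
At row 2, column 5: row 2 has {A,C,D}; column 5 has {A,B,C,D}; that leaves E.
At row 3, column 3: row 3 has {B,C}; column 3 has {B,D}; the diagonal has {A,B,C,D}; that leaves E.
At row 4, column 2: row 4 has {A,B}; column 2 has {B,C,E}; that leaves D.
At row 4, column 3: row 4 has {A,B,D}; column 3 has {B,D,E}; that leaves C.
At row 5, column 3: row 5 has {B,C,D,E}; column 3 has {B,C,D,E}; that leaves A.
At row 2, column 1: row 2 has {A,C,D,E}; column 1 has {A,C}; that leaves B.
At row 3, column 1: row 3 has {B,C,E}; column 1 has {A,B,C}; that leaves D.
At row 3, column 2: row 3 has {B,C,D,E}; column 2 has {B,C,D,E}; that leaves A.
At row 4, column 1: row 4 has {A,B,C,D}; column 1 has {A,B,C,D}; that leaves E.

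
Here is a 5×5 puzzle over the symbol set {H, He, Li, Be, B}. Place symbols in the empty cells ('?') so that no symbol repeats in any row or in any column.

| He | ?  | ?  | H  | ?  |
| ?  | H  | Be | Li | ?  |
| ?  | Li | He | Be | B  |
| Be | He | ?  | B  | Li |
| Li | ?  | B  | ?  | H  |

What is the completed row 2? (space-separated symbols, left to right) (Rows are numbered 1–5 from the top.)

At row 1, column 3: row 1 has {H,He}; column 3 has {He,Be,B}; that leaves Li.
At row 1, column 5: row 1 has {H,He,Li}; column 5 has {H,Li,B}; that leaves Be.
At row 2, column 1: row 2 has {H,Li,Be}; column 1 has {He,Li,Be}; that leaves B.
At row 2, column 5: row 2 has {H,Li,Be,B}; column 5 has {H,Li,Be,B}; that leaves He.

B H Be Li He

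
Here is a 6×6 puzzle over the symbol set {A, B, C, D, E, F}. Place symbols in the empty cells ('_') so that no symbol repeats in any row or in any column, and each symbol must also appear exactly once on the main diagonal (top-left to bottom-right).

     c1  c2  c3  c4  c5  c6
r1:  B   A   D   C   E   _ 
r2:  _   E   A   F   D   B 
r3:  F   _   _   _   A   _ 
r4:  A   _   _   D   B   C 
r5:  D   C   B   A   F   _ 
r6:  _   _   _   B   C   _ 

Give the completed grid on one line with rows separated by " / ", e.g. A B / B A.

(r1,c6): row 1 has {A,B,C,D,E}; column 6 has {B,C}, so it must be F.
(r2,c1): row 2 has {A,B,D,E,F}; column 1 has {A,B,D,F}, so it must be C.
(r3,c3): row 3 has {A,F}; column 3 has {A,B,D}; the diagonal has {B,D,E,F}, so it must be C.
(r3,c4): row 3 has {A,C,F}; column 4 has {A,B,C,D,F}, so it must be E.
(r3,c6): row 3 has {A,C,E,F}; column 6 has {B,C,F}, so it must be D.
(r4,c2): row 4 has {A,B,C,D}; column 2 has {A,C,E}, so it must be F.
(r4,c3): row 4 has {A,B,C,D,F}; column 3 has {A,B,C,D}, so it must be E.
(r5,c6): row 5 has {A,B,C,D,F}; column 6 has {B,C,D,F}, so it must be E.
(r6,c1): row 6 has {B,C}; column 1 has {A,B,C,D,F}, so it must be E.
(r6,c2): row 6 has {B,C,E}; column 2 has {A,C,E,F}, so it must be D.
(r6,c3): row 6 has {B,C,D,E}; column 3 has {A,B,C,D,E}, so it must be F.
(r6,c6): row 6 has {B,C,D,E,F}; column 6 has {B,C,D,E,F}; the diagonal has {B,C,D,E,F}, so it must be A.
(r3,c2): row 3 has {A,C,D,E,F}; column 2 has {A,C,D,E,F}, so it must be B.

B A D C E F / C E A F D B / F B C E A D / A F E D B C / D C B A F E / E D F B C A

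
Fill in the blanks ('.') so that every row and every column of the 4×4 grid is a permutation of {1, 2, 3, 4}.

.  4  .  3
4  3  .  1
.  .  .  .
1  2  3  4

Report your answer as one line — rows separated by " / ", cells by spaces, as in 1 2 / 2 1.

2 4 1 3 / 4 3 2 1 / 3 1 4 2 / 1 2 3 4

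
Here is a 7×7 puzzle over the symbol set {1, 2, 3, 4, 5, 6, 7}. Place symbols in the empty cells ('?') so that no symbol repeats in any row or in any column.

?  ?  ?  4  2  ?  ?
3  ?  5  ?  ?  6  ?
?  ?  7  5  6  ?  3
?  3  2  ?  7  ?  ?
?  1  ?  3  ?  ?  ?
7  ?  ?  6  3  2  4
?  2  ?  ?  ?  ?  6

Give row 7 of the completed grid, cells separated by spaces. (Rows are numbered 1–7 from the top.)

5 2 4 7 1 3 6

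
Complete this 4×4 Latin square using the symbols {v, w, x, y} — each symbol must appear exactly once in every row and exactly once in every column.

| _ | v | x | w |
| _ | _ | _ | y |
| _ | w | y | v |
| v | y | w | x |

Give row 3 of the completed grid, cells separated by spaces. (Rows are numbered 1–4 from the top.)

x w y v

Cell (r1,c1): row 1 has {v,w,x}; column 1 has {v} → y.
Cell (r2,c2): row 2 has {y}; column 2 has {v,w,y} → x.
Cell (r2,c3): row 2 has {x,y}; column 3 has {w,x,y} → v.
Cell (r3,c1): row 3 has {v,w,y}; column 1 has {v,y} → x.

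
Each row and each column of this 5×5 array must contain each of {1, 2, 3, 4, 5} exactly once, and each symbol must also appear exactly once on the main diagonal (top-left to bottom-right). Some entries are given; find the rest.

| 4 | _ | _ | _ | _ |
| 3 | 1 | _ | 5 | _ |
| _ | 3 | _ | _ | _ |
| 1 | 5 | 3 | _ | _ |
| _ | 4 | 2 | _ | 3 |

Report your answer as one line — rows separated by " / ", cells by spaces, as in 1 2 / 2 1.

4 2 1 3 5 / 3 1 4 5 2 / 2 3 5 4 1 / 1 5 3 2 4 / 5 4 2 1 3

Cell (r1,c2): row 1 has {4}; column 2 has {1,3,4,5} → 2.
Cell (r2,c3): row 2 has {1,3,5}; column 3 has {2,3} → 4.
Cell (r2,c5): row 2 has {1,3,4,5}; column 5 has {3} → 2.
Cell (r3,c3): row 3 has {3}; column 3 has {2,3,4}; the diagonal has {1,3,4} → 5.
Cell (r4,c4): row 4 has {1,3,5}; column 4 has {5}; the diagonal has {1,3,4,5} → 2.
Cell (r4,c5): row 4 has {1,2,3,5}; column 5 has {2,3} → 4.
Cell (r5,c1): row 5 has {2,3,4}; column 1 has {1,3,4} → 5.
Cell (r5,c4): row 5 has {2,3,4,5}; column 4 has {2,5} → 1.
Cell (r1,c3): row 1 has {2,4}; column 3 has {2,3,4,5} → 1.
Cell (r1,c4): row 1 has {1,2,4}; column 4 has {1,2,5} → 3.
Cell (r1,c5): row 1 has {1,2,3,4}; column 5 has {2,3,4} → 5.
Cell (r3,c1): row 3 has {3,5}; column 1 has {1,3,4,5} → 2.
Cell (r3,c4): row 3 has {2,3,5}; column 4 has {1,2,3,5} → 4.
Cell (r3,c5): row 3 has {2,3,4,5}; column 5 has {2,3,4,5} → 1.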